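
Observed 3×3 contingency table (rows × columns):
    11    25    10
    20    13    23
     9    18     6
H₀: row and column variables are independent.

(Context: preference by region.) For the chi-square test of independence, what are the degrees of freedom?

df = (r−1)(c−1) = (3−1)·(3−1) = 4

degrees of freedom = 4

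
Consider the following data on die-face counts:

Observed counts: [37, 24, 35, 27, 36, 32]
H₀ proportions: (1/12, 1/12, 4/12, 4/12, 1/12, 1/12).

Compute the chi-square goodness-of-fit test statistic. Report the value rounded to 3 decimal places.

test statistic = 107.649

n = 191; E_i = n·p_i = [15.92, 15.92, 63.67, 63.67, 15.92, 15.92]
χ² = (37−15.92)²/15.92 + (24−15.92)²/15.92 + (35−63.67)²/63.67 + (27−63.67)²/63.67 + (36−15.92)²/15.92 + (32−15.92)²/15.92 = 107.6492
df = 5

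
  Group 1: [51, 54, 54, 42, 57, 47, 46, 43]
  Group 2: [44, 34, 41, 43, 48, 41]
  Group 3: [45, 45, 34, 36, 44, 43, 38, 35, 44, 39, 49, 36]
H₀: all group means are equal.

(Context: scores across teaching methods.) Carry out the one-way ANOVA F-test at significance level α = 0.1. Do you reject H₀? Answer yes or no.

reject H₀: yes

Group means [49.25, 41.83, 40.67], grand mean 43.577
SSB = Σnᵢ(x̄ᵢ−x̄)² = 377.346; SSW = ΣΣ(x−x̄ᵢ)² = 587.000
MSB = 377.346/2 = 188.6731; MSW = 587.000/23 = 25.5217
F = MSB/MSW = 7.3926
df = (2, 23)
p-value (upper-tail) = 0.00332
At α=0.1: p < α → reject H₀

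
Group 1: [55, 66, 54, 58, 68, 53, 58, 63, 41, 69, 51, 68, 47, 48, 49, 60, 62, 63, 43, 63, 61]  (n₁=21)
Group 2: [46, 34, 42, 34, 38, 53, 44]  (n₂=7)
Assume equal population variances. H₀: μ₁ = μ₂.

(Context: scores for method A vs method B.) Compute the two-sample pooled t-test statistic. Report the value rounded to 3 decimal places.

x̄₁=57.143, s₁=8.332, n₁=21
x̄₂=41.571, s₂=6.876, n₂=7
s_p² = [20·8.332² + 6·6.876²]/26 = 64.3187
SE = √(s_p²·(1/21+1/7)) = 3.5002
t = (57.143−41.571)/3.5002 = 4.4488
df = 26

test statistic = 4.449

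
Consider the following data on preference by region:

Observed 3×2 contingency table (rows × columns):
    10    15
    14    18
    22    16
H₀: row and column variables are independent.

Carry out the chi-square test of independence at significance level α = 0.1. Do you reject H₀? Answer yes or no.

Row totals [25, 32, 38], col totals [46, 49], n=95
χ² = (10−12.11)²/12.11 + (15−12.89)²/12.89 + (14−15.49)²/15.49 + (18−16.51)²/16.51 + (22−18.40)²/18.40 + (16−19.60)²/19.60 = 2.3550
df = 2
p-value (upper-tail) = 0.30805
At α=0.1: p ≥ α → fail to reject H₀

reject H₀: no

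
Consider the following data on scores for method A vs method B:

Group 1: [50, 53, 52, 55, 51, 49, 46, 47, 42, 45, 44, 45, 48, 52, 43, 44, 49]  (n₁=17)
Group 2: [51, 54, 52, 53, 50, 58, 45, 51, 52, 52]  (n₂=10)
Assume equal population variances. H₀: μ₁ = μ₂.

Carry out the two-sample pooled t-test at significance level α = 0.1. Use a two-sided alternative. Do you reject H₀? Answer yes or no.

x̄₁=47.941, s₁=3.848, n₁=17
x̄₂=51.800, s₂=3.259, n₂=10
s_p² = [16·3.848² + 9·3.259²]/25 = 13.3016
SE = √(s_p²·(1/17+1/10)) = 1.4535
t = (47.941−51.800)/1.4535 = -2.6549
df = 25
p-value (two-sided) = 0.01360
At α=0.1: p < α → reject H₀

reject H₀: yes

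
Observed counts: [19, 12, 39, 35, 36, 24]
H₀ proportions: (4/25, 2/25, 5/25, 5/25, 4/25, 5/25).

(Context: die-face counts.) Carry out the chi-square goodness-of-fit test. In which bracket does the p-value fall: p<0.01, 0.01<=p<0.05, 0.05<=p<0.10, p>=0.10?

p-value bracket: 0.05<=p<0.10

n = 165; E_i = n·p_i = [26.40, 13.20, 33.00, 33.00, 26.40, 33.00]
χ² = (19−26.40)²/26.40 + (12−13.20)²/13.20 + (39−33.00)²/33.00 + (35−33.00)²/33.00 + (36−26.40)²/26.40 + (24−33.00)²/33.00 = 9.3409
df = 5
p-value (upper-tail) = 0.09621
→ bracket: 0.05<=p<0.10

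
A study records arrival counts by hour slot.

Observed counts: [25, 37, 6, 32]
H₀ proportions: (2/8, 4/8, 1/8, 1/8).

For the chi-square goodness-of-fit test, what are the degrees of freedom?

df = k − 1 = 4 − 1 = 3

degrees of freedom = 3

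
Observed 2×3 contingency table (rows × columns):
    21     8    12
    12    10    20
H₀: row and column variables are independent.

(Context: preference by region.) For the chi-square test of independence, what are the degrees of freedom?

df = (r−1)(c−1) = (2−1)·(3−1) = 2

degrees of freedom = 2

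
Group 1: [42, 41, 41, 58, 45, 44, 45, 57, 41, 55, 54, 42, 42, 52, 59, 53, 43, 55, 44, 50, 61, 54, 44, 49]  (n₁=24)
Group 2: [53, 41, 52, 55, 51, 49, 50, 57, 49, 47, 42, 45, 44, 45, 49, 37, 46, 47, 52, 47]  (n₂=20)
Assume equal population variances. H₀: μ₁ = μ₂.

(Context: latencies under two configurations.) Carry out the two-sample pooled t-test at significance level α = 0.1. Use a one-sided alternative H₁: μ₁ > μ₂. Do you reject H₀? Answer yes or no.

x̄₁=48.792, s₁=6.653, n₁=24
x̄₂=47.900, s₂=4.866, n₂=20
s_p² = [23·6.653² + 19·4.866²]/42 = 34.9466
SE = √(s_p²·(1/24+1/20)) = 1.7898
t = (48.792−47.900)/1.7898 = 0.4982
df = 42
p-value (one-sided, H₁ greater) = 0.31047
At α=0.1: p ≥ α → fail to reject H₀

reject H₀: no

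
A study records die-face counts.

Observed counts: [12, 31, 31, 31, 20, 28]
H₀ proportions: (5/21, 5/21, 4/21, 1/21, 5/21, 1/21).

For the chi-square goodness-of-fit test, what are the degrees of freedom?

df = k − 1 = 6 − 1 = 5

degrees of freedom = 5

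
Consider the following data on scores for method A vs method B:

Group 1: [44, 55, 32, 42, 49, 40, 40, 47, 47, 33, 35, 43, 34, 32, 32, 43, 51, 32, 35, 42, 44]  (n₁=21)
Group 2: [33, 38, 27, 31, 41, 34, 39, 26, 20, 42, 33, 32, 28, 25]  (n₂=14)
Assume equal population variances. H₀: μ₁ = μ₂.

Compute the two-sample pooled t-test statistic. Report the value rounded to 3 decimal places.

x̄₁=40.571, s₁=6.954, n₁=21
x̄₂=32.071, s₂=6.462, n₂=14
s_p² = [20·6.954² + 13·6.462²]/33 = 45.7597
SE = √(s_p²·(1/21+1/14)) = 2.3340
t = (40.571−32.071)/2.3340 = 3.6418
df = 33

test statistic = 3.642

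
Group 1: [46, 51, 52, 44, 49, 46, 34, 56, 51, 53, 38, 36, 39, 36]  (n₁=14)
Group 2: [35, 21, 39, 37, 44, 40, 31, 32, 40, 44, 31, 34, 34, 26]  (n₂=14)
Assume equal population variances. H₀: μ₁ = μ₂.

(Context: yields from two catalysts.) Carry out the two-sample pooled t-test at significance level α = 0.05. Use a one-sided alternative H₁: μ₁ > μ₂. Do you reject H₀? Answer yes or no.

reject H₀: yes

x̄₁=45.071, s₁=7.301, n₁=14
x̄₂=34.857, s₂=6.515, n₂=14
s_p² = [13·7.301² + 13·6.515²]/26 = 47.8709
SE = √(s_p²·(1/14+1/14)) = 2.6151
t = (45.071−34.857)/2.6151 = 3.9059
df = 26
p-value (one-sided, H₁ greater) = 0.00030
At α=0.05: p < α → reject H₀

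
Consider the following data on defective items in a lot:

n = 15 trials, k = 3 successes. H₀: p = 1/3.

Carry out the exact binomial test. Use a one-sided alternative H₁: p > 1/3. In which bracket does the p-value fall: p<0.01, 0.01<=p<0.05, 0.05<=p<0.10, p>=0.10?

Exact binomial: n=15, k=3, p₀=1/3=0.3333
P(X≥3) from Σ C(n,i)·p₀^i·(1−p₀)^(n−i)
p-value (one-sided, H₁ greater) = 0.92064
→ bracket: p>=0.10

p-value bracket: p>=0.10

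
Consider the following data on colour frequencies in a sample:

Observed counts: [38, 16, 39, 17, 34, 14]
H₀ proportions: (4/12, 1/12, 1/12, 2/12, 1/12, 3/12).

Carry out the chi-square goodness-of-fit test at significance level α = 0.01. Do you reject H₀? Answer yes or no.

n = 158; E_i = n·p_i = [52.67, 13.17, 13.17, 26.33, 13.17, 39.50]
χ² = (38−52.67)²/52.67 + (16−13.17)²/13.17 + (39−13.17)²/13.17 + (17−26.33)²/26.33 + (34−13.17)²/13.17 + (14−39.50)²/39.50 = 108.1139
df = 5
p-value (upper-tail) = 0.00000
At α=0.01: p < α → reject H₀

reject H₀: yes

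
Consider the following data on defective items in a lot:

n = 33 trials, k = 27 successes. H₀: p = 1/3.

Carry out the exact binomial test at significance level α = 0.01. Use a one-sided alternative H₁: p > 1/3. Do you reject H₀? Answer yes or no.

Exact binomial: n=33, k=27, p₀=1/3=0.3333
P(X≥27) from Σ C(n,i)·p₀^i·(1−p₀)^(n−i)
p-value (one-sided, H₁ greater) = 0.00000
At α=0.01: p < α → reject H₀

reject H₀: yes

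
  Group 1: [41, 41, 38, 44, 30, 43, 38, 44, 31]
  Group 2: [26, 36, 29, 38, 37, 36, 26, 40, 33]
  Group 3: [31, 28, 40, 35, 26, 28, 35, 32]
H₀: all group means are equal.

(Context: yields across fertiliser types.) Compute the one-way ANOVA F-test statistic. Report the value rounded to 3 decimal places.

test statistic = 4.573

Group means [38.89, 33.44, 31.88], grand mean 34.846
SSB = Σnᵢ(x̄ᵢ−x̄)² = 235.399; SSW = ΣΣ(x−x̄ᵢ)² = 591.986
MSB = 235.399/2 = 117.6993; MSW = 591.986/23 = 25.7385
F = MSB/MSW = 4.5729
df = (2, 23)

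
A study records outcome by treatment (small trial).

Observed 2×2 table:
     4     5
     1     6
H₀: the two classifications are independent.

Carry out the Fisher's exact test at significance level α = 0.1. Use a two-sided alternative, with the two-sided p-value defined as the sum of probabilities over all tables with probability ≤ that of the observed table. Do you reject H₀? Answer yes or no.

reject H₀: no

Margins: r₁=9, r₂=7, c₁=5, c₂=11, n=16
p_obs = C(9,4)·C(7,1)/C(16,5); sum pmf over tables with pmf ≤ p_obs
p-value (two-sided) = 0.30769
At α=0.1: p ≥ α → fail to reject H₀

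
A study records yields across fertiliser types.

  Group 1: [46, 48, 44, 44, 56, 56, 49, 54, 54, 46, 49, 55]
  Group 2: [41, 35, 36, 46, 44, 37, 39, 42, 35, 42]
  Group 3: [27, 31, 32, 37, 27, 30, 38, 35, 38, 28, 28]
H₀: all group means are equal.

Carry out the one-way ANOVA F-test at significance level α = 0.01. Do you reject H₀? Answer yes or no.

Group means [50.08, 39.70, 31.91], grand mean 40.879
SSB = Σnᵢ(x̄ᵢ−x̄)² = 1915.589; SSW = ΣΣ(x−x̄ᵢ)² = 567.926
MSB = 1915.589/2 = 957.7947; MSW = 567.926/30 = 18.9309
F = MSB/MSW = 50.5944
df = (2, 30)
p-value (upper-tail) = 0.00000
At α=0.01: p < α → reject H₀

reject H₀: yes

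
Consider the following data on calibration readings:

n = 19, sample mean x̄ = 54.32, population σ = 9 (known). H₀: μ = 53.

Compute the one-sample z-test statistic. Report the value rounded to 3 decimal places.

test statistic = 0.639

SE = σ/√n = 9/√19 = 2.0647
z = (x̄−μ₀)/SE = (54.32−53)/2.0647 = 0.6393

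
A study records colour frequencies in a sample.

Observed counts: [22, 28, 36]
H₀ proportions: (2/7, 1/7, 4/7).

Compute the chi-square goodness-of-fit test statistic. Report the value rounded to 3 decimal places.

n = 86; E_i = n·p_i = [24.57, 12.29, 49.14]
χ² = (22−24.57)²/24.57 + (28−12.29)²/12.29 + (36−49.14)²/49.14 = 23.8837
df = 2

test statistic = 23.884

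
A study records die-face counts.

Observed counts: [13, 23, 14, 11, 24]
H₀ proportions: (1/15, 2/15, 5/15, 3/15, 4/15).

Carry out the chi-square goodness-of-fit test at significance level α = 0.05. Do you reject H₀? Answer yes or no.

reject H₀: yes

n = 85; E_i = n·p_i = [5.67, 11.33, 28.33, 17.00, 22.67]
χ² = (13−5.67)²/5.67 + (23−11.33)²/11.33 + (14−28.33)²/28.33 + (11−17.00)²/17.00 + (24−22.67)²/22.67 = 30.9471
df = 4
p-value (upper-tail) = 0.00000
At α=0.05: p < α → reject H₀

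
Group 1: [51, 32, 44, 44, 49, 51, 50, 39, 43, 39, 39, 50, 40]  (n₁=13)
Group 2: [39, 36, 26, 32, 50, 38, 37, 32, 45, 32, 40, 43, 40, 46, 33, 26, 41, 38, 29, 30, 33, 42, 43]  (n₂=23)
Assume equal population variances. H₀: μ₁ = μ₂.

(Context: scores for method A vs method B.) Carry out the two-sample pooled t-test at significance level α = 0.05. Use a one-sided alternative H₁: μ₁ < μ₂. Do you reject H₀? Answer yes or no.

reject H₀: no

x̄₁=43.923, s₁=5.993, n₁=13
x̄₂=37.000, s₂=6.446, n₂=23
s_p² = [12·5.993² + 22·6.446²]/34 = 39.5566
SE = √(s_p²·(1/13+1/23)) = 2.1824
t = (43.923−37.000)/2.1824 = 3.1723
df = 34
p-value (one-sided, H₁ less) = 0.99840
At α=0.05: p ≥ α → fail to reject H₀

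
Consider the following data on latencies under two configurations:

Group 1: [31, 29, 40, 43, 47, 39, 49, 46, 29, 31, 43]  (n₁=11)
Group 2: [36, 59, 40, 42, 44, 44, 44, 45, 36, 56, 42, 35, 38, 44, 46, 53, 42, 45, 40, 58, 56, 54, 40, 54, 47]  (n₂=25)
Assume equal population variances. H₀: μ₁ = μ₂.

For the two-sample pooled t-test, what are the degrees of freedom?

df = n₁ + n₂ − 2 = 11 + 25 − 2 = 34

degrees of freedom = 34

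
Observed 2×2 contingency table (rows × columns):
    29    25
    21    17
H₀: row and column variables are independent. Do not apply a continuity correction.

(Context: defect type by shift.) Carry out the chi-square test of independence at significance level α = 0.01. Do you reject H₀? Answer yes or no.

Row totals [54, 38], col totals [50, 42], n=92
χ² = (29−29.35)²/29.35 + (25−24.65)²/24.65 + (21−20.65)²/20.65 + (17−17.35)²/17.35 = 0.0219
df = 1
p-value (upper-tail) = 0.88245
At α=0.01: p ≥ α → fail to reject H₀

reject H₀: no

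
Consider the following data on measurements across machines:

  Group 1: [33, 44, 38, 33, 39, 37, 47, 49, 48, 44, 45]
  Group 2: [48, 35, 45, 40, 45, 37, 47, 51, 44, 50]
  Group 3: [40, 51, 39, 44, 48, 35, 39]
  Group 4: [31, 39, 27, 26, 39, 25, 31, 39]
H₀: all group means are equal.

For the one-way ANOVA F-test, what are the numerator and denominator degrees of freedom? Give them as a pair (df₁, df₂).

k = 4 groups, N = 36 total
df = (k−1, N−k) = (4−1, 36−4) = (3, 32)

degrees of freedom = [3, 32]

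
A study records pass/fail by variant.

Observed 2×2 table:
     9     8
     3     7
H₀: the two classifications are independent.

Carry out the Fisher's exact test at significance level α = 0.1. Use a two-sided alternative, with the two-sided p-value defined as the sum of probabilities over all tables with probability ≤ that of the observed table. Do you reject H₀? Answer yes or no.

Margins: r₁=17, r₂=10, c₁=12, c₂=15, n=27
p_obs = C(17,9)·C(10,3)/C(27,12); sum pmf over tables with pmf ≤ p_obs
p-value (two-sided) = 0.42441
At α=0.1: p ≥ α → fail to reject H₀

reject H₀: no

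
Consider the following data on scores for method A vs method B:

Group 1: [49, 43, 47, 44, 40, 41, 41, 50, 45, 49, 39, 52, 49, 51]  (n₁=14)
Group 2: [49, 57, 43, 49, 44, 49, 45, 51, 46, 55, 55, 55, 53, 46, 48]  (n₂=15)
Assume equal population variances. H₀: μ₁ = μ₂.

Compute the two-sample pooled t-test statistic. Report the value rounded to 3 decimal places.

x̄₁=45.714, s₁=4.410, n₁=14
x̄₂=49.667, s₂=4.483, n₂=15
s_p² = [13·4.410² + 14·4.483²]/27 = 19.7848
SE = √(s_p²·(1/14+1/15)) = 1.6529
t = (45.714−49.667)/1.6529 = -2.3911
df = 27

test statistic = -2.391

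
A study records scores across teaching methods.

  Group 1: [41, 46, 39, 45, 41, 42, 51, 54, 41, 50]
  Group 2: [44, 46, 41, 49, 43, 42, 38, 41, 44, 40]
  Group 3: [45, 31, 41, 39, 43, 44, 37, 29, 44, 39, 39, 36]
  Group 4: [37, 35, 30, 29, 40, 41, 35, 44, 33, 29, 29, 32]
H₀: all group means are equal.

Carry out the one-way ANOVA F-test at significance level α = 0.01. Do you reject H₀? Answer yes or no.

Group means [45.00, 42.80, 38.92, 34.50], grand mean 39.977
SSB = Σnᵢ(x̄ᵢ−x̄)² = 705.461; SSW = ΣΣ(x−x̄ᵢ)² = 897.517
MSB = 705.461/3 = 235.1535; MSW = 897.517/40 = 22.4379
F = MSB/MSW = 10.4802
df = (3, 40)
p-value (upper-tail) = 0.00003
At α=0.01: p < α → reject H₀

reject H₀: yes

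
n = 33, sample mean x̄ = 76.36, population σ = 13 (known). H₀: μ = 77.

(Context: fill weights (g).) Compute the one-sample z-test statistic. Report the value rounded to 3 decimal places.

test statistic = -0.283

SE = σ/√n = 13/√33 = 2.2630
z = (x̄−μ₀)/SE = (76.36−77)/2.2630 = -0.2828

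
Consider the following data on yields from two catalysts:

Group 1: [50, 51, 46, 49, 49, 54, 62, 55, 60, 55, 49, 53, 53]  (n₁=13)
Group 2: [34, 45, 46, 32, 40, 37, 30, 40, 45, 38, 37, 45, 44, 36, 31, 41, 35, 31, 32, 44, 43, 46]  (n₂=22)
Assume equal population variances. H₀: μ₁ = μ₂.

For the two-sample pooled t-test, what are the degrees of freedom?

df = n₁ + n₂ − 2 = 13 + 22 − 2 = 33

degrees of freedom = 33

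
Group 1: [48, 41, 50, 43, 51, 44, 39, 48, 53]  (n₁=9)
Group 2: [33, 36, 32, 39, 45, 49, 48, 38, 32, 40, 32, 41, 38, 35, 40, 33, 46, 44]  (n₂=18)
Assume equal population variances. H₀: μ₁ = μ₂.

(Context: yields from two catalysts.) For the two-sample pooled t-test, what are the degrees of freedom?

df = n₁ + n₂ − 2 = 9 + 18 − 2 = 25

degrees of freedom = 25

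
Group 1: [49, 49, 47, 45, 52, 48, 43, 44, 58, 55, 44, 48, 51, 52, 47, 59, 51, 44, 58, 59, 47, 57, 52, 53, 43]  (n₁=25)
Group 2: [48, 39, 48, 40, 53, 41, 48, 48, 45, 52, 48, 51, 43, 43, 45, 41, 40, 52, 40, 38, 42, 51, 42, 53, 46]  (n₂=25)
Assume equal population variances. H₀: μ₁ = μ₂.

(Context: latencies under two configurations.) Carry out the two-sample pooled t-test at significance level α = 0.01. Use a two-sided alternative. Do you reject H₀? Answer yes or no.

reject H₀: yes

x̄₁=50.200, s₁=5.220, n₁=25
x̄₂=45.480, s₂=4.814, n₂=25
s_p² = [24·5.220² + 24·4.814²]/48 = 25.2133
SE = √(s_p²·(1/25+1/25)) = 1.4202
t = (50.200−45.480)/1.4202 = 3.3234
df = 48
p-value (two-sided) = 0.00171
At α=0.01: p < α → reject H₀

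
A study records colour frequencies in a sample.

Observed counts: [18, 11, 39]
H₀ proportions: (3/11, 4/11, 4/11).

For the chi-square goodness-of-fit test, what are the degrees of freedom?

degrees of freedom = 2

df = k − 1 = 3 − 1 = 2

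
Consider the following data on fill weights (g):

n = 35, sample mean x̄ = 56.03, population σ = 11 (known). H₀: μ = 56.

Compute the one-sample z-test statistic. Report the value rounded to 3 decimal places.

test statistic = 0.016

SE = σ/√n = 11/√35 = 1.8593
z = (x̄−μ₀)/SE = (56.03−56)/1.8593 = 0.0161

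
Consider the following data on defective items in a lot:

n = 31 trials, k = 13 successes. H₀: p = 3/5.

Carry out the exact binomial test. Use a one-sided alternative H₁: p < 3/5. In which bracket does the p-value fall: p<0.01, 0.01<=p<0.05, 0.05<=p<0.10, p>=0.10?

p-value bracket: 0.01<=p<0.05

Exact binomial: n=31, k=13, p₀=3/5=0.6000
P(X≤13) from Σ C(n,i)·p₀^i·(1−p₀)^(n−i)
p-value (one-sided, H₁ less) = 0.03199
→ bracket: 0.01<=p<0.05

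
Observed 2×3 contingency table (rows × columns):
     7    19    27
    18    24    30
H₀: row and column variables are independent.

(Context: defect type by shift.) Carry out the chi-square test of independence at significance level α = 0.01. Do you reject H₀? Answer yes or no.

reject H₀: no

Row totals [53, 72], col totals [25, 43, 57], n=125
χ² = (7−10.60)²/10.60 + (19−18.23)²/18.23 + (27−24.17)²/24.17 + (18−14.40)²/14.40 + (24−24.77)²/24.77 + (30−32.83)²/32.83 = 2.7549
df = 2
p-value (upper-tail) = 0.25222
At α=0.01: p ≥ α → fail to reject H₀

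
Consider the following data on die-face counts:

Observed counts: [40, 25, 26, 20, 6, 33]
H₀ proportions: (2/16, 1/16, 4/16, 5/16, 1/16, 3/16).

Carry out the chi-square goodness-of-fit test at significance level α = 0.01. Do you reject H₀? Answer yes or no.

reject H₀: yes

n = 150; E_i = n·p_i = [18.75, 9.38, 37.50, 46.88, 9.38, 28.12]
χ² = (40−18.75)²/18.75 + (25−9.38)²/9.38 + (26−37.50)²/37.50 + (20−46.88)²/46.88 + (6−9.38)²/9.38 + (33−28.12)²/28.12 = 71.1200
df = 5
p-value (upper-tail) = 0.00000
At α=0.01: p < α → reject H₀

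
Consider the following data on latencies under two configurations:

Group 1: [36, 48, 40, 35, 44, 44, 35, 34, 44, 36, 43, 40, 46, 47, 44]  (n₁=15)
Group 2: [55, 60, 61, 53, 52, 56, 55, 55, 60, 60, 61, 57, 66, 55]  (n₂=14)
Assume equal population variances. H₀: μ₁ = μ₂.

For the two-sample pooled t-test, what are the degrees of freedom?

degrees of freedom = 27

df = n₁ + n₂ − 2 = 15 + 14 − 2 = 27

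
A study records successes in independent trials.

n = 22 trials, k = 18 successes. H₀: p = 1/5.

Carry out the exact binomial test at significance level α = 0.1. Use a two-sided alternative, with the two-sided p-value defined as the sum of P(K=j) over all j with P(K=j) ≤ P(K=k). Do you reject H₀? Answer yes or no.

Exact binomial: n=22, k=18, p₀=1/5=0.2000
P(X=j) = C(n,j)·p₀^j·(1−p₀)^(n−j); p = Σ P(X=j) over j with P(X=j) ≤ P(X=18)
p-value (two-sided) = 0.00000
At α=0.1: p < α → reject H₀

reject H₀: yes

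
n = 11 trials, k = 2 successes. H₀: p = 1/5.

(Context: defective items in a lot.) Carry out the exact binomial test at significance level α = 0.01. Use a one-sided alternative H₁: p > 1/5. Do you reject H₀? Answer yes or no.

reject H₀: no

Exact binomial: n=11, k=2, p₀=1/5=0.2000
P(X≥2) from Σ C(n,i)·p₀^i·(1−p₀)^(n−i)
p-value (one-sided, H₁ greater) = 0.67788
At α=0.01: p ≥ α → fail to reject H₀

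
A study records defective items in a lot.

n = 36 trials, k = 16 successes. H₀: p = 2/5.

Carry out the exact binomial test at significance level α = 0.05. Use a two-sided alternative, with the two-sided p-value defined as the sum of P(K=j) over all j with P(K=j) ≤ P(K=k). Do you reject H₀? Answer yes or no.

reject H₀: no

Exact binomial: n=36, k=16, p₀=2/5=0.4000
P(X=j) = C(n,j)·p₀^j·(1−p₀)^(n−j); p = Σ P(X=j) over j with P(X=j) ≤ P(X=16)
p-value (two-sided) = 0.61225
At α=0.05: p ≥ α → fail to reject H₀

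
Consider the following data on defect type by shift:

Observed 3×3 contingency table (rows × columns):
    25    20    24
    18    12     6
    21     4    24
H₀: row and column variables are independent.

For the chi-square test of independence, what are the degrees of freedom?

degrees of freedom = 4

df = (r−1)(c−1) = (3−1)·(3−1) = 4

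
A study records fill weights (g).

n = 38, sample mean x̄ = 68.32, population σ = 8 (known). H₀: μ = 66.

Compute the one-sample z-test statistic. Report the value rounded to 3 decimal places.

SE = σ/√n = 8/√38 = 1.2978
z = (x̄−μ₀)/SE = (68.32−66)/1.2978 = 1.7877

test statistic = 1.788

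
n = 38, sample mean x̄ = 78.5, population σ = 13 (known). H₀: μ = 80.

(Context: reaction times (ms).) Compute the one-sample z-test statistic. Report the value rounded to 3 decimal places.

SE = σ/√n = 13/√38 = 2.1089
z = (x̄−μ₀)/SE = (78.5−80)/2.1089 = -0.7113

test statistic = -0.711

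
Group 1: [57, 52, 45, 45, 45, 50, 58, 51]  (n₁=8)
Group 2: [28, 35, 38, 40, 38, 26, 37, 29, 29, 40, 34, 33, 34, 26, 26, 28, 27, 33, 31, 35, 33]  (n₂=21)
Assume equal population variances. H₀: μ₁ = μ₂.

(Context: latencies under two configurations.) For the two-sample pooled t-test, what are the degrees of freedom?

degrees of freedom = 27

df = n₁ + n₂ − 2 = 8 + 21 − 2 = 27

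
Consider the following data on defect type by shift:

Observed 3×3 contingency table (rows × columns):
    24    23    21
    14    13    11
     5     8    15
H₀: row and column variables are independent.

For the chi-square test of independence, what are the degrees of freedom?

degrees of freedom = 4

df = (r−1)(c−1) = (3−1)·(3−1) = 4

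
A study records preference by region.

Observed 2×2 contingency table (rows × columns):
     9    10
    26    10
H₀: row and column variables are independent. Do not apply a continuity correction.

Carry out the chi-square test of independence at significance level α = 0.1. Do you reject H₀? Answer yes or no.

reject H₀: yes

Row totals [19, 36], col totals [35, 20], n=55
χ² = (9−12.09)²/12.09 + (10−6.91)²/6.91 + (26−22.91)²/22.91 + (10−13.09)²/13.09 = 3.3198
df = 1
p-value (upper-tail) = 0.06845
At α=0.1: p < α → reject H₀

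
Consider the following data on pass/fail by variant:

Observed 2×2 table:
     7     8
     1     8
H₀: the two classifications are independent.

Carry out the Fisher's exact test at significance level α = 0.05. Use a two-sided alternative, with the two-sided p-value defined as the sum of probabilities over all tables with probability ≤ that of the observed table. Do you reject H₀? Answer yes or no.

reject H₀: no

Margins: r₁=15, r₂=9, c₁=8, c₂=16, n=24
p_obs = C(15,7)·C(9,1)/C(24,8); sum pmf over tables with pmf ≤ p_obs
p-value (two-sided) = 0.17818
At α=0.05: p ≥ α → fail to reject H₀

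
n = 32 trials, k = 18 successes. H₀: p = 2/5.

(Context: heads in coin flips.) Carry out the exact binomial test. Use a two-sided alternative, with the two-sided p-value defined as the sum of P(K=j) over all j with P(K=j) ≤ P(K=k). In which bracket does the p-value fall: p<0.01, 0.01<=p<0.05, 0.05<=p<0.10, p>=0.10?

p-value bracket: 0.05<=p<0.10

Exact binomial: n=32, k=18, p₀=2/5=0.4000
P(X=j) = C(n,j)·p₀^j·(1−p₀)^(n−j); p = Σ P(X=j) over j with P(X=j) ≤ P(X=18)
p-value (two-sided) = 0.07109
→ bracket: 0.05<=p<0.10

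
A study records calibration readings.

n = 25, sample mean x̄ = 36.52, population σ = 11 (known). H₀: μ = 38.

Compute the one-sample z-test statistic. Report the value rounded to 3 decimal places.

test statistic = -0.673

SE = σ/√n = 11/√25 = 2.2000
z = (x̄−μ₀)/SE = (36.52−38)/2.2000 = -0.6727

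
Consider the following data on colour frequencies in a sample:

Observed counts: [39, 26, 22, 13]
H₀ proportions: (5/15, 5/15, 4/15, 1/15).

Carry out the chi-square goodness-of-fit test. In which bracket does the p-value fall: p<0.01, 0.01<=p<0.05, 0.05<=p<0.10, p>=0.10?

n = 100; E_i = n·p_i = [33.33, 33.33, 26.67, 6.67]
χ² = (39−33.33)²/33.33 + (26−33.33)²/33.33 + (22−26.67)²/26.67 + (13−6.67)²/6.67 = 9.4100
df = 3
p-value (upper-tail) = 0.02431
→ bracket: 0.01<=p<0.05

p-value bracket: 0.01<=p<0.05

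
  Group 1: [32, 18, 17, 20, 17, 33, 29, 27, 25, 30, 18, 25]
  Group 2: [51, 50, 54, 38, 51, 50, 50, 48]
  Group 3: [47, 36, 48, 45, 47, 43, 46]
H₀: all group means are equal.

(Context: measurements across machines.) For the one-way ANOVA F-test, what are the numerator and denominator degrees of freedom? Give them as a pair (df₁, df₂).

k = 3 groups, N = 27 total
df = (k−1, N−k) = (3−1, 27−3) = (2, 24)

degrees of freedom = [2, 24]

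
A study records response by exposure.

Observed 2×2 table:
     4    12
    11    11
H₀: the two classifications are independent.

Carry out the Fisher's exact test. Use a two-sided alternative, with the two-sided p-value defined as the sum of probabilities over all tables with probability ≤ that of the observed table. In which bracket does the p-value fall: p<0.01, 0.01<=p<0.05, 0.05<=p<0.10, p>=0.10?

p-value bracket: p>=0.10

Margins: r₁=16, r₂=22, c₁=15, c₂=23, n=38
p_obs = C(16,4)·C(22,11)/C(38,15); sum pmf over tables with pmf ≤ p_obs
p-value (two-sided) = 0.18165
→ bracket: p>=0.10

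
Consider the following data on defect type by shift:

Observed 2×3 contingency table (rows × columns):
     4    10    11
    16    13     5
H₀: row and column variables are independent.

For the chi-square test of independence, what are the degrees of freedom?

degrees of freedom = 2

df = (r−1)(c−1) = (2−1)·(3−1) = 2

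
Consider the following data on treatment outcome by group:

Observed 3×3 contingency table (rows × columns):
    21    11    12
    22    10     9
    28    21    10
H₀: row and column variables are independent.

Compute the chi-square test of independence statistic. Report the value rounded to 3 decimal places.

test statistic = 2.891

Row totals [44, 41, 59], col totals [71, 42, 31], n=144
χ² = (21−21.69)²/21.69 + (11−12.83)²/12.83 + (12−9.47)²/9.47 + (22−20.22)²/20.22 + (10−11.96)²/11.96 + (9−8.83)²/8.83 + (28−29.09)²/29.09 + (21−17.21)²/17.21 + (10−12.70)²/12.70 = 2.8912
df = 4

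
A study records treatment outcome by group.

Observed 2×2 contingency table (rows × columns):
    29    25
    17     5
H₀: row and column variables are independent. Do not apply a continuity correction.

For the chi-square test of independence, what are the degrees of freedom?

df = (r−1)(c−1) = (2−1)·(2−1) = 1

degrees of freedom = 1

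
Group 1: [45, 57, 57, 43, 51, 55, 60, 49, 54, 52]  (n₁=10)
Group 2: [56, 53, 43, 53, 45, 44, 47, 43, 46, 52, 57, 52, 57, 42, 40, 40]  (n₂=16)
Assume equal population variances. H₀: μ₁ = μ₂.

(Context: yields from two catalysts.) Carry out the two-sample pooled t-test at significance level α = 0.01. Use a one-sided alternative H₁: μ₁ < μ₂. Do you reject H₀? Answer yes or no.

x̄₁=52.300, s₁=5.438, n₁=10
x̄₂=48.125, s₂=6.065, n₂=16
s_p² = [9·5.438² + 15·6.065²]/24 = 34.0771
SE = √(s_p²·(1/10+1/16)) = 2.3532
t = (52.300−48.125)/2.3532 = 1.7742
df = 24
p-value (one-sided, H₁ less) = 0.95564
At α=0.01: p ≥ α → fail to reject H₀

reject H₀: no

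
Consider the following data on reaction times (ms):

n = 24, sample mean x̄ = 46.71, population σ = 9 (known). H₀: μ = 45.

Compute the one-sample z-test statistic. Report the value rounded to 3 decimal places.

SE = σ/√n = 9/√24 = 1.8371
z = (x̄−μ₀)/SE = (46.71−45)/1.8371 = 0.9308

test statistic = 0.931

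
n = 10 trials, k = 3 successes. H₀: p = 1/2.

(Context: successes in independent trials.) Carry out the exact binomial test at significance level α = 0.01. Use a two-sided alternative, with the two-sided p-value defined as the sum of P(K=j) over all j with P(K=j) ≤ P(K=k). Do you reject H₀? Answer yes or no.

Exact binomial: n=10, k=3, p₀=1/2=0.5000
P(X=j) = C(n,j)·p₀^j·(1−p₀)^(n−j); p = Σ P(X=j) over j with P(X=j) ≤ P(X=3)
p-value (two-sided) = 0.34375
At α=0.01: p ≥ α → fail to reject H₀

reject H₀: no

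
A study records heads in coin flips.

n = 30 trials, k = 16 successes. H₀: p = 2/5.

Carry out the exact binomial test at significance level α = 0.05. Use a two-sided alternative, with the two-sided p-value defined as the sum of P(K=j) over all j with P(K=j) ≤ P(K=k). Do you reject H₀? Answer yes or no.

reject H₀: no

Exact binomial: n=30, k=16, p₀=2/5=0.4000
P(X=j) = C(n,j)·p₀^j·(1−p₀)^(n−j); p = Σ P(X=j) over j with P(X=j) ≤ P(X=16)
p-value (two-sided) = 0.14058
At α=0.05: p ≥ α → fail to reject H₀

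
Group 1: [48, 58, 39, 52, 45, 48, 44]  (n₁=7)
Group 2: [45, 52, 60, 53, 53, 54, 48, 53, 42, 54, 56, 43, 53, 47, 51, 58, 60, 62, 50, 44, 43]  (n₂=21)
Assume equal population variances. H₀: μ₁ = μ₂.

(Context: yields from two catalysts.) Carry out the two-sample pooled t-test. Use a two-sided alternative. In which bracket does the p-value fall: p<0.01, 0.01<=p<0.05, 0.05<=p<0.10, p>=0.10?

x̄₁=47.714, s₁=6.075, n₁=7
x̄₂=51.476, s₂=5.947, n₂=21
s_p² = [6·6.075² + 20·5.947²]/26 = 35.7179
SE = √(s_p²·(1/7+1/21)) = 2.6083
t = (47.714−51.476)/2.6083 = -1.4423
df = 26
p-value (two-sided) = 0.16117
→ bracket: p>=0.10

p-value bracket: p>=0.10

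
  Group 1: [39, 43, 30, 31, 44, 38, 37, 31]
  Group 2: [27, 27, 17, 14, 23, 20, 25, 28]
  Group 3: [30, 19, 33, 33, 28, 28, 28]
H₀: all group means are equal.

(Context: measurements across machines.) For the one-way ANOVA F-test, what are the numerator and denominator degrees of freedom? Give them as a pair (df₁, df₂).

k = 3 groups, N = 23 total
df = (k−1, N−k) = (3−1, 23−3) = (2, 20)

degrees of freedom = [2, 20]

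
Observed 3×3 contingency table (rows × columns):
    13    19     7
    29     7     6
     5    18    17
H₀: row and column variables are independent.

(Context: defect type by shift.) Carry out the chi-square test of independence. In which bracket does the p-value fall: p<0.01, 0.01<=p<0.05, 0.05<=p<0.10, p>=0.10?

Row totals [39, 42, 40], col totals [47, 44, 30], n=121
χ² = (13−15.15)²/15.15 + (19−14.18)²/14.18 + (7−9.67)²/9.67 + (29−16.31)²/16.31 + (7−15.27)²/15.27 + (6−10.41)²/10.41 + (5−15.54)²/15.54 + (18−14.55)²/14.55 + (17−9.92)²/9.92 = 31.9197
df = 4
p-value (upper-tail) = 0.00000
→ bracket: p<0.01

p-value bracket: p<0.01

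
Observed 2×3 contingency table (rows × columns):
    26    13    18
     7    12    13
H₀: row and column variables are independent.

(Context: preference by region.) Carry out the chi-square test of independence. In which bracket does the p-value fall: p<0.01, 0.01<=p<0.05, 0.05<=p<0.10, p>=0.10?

Row totals [57, 32], col totals [33, 25, 31], n=89
χ² = (26−21.13)²/21.13 + (13−16.01)²/16.01 + (18−19.85)²/19.85 + (7−11.87)²/11.87 + (12−8.99)²/8.99 + (13−11.15)²/11.15 = 5.1714
df = 2
p-value (upper-tail) = 0.07534
→ bracket: 0.05<=p<0.10

p-value bracket: 0.05<=p<0.10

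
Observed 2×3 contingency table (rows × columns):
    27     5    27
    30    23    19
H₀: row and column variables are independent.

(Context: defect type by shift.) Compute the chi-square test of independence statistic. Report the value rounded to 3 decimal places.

test statistic = 11.948

Row totals [59, 72], col totals [57, 28, 46], n=131
χ² = (27−25.67)²/25.67 + (5−12.61)²/12.61 + (27−20.72)²/20.72 + (30−31.33)²/31.33 + (23−15.39)²/15.39 + (19−25.28)²/25.28 = 11.9482
df = 2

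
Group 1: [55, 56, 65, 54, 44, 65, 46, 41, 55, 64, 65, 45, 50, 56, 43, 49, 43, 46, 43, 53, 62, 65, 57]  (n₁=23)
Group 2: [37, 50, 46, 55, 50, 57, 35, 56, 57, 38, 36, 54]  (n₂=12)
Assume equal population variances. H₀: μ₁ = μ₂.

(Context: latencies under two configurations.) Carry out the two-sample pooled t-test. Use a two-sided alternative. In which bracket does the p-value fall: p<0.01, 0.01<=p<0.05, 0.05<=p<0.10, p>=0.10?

p-value bracket: 0.05<=p<0.10

x̄₁=53.130, s₁=8.346, n₁=23
x̄₂=47.583, s₂=8.816, n₂=12
s_p² = [22·8.346² + 11·8.816²]/33 = 72.3493
SE = √(s_p²·(1/23+1/12)) = 3.0290
t = (53.130−47.583)/3.0290 = 1.8313
df = 33
p-value (two-sided) = 0.07609
→ bracket: 0.05<=p<0.10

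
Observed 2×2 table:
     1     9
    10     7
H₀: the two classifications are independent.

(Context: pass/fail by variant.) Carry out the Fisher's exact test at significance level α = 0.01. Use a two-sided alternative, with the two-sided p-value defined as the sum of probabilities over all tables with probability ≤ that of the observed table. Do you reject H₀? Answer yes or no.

reject H₀: no

Margins: r₁=10, r₂=17, c₁=11, c₂=16, n=27
p_obs = C(10,1)·C(17,10)/C(27,11); sum pmf over tables with pmf ≤ p_obs
p-value (two-sided) = 0.01832
At α=0.01: p ≥ α → fail to reject H₀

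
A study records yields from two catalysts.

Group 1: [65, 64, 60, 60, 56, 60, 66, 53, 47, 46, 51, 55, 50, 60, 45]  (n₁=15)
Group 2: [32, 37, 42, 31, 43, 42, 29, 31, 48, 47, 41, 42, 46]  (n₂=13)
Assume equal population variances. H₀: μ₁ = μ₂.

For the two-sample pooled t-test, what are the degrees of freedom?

degrees of freedom = 26

df = n₁ + n₂ − 2 = 15 + 13 − 2 = 26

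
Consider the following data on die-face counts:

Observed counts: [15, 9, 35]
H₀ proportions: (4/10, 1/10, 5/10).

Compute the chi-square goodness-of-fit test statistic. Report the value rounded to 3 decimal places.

test statistic = 5.788

n = 59; E_i = n·p_i = [23.60, 5.90, 29.50]
χ² = (15−23.60)²/23.60 + (9−5.90)²/5.90 + (35−29.50)²/29.50 = 5.7881
df = 2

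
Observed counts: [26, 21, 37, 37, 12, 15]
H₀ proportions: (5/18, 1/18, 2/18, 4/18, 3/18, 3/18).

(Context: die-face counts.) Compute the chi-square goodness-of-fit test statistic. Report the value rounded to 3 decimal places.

test statistic = 61.913

n = 148; E_i = n·p_i = [41.11, 8.22, 16.44, 32.89, 24.67, 24.67]
χ² = (26−41.11)²/41.11 + (21−8.22)²/8.22 + (37−16.44)²/16.44 + (37−32.89)²/32.89 + (12−24.67)²/24.67 + (15−24.67)²/24.67 = 61.9128
df = 5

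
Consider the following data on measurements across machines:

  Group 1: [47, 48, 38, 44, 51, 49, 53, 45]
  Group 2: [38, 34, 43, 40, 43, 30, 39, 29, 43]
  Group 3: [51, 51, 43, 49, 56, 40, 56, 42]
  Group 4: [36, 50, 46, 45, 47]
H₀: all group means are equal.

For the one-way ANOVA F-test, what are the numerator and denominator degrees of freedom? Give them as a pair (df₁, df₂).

k = 4 groups, N = 30 total
df = (k−1, N−k) = (4−1, 30−4) = (3, 26)

degrees of freedom = [3, 26]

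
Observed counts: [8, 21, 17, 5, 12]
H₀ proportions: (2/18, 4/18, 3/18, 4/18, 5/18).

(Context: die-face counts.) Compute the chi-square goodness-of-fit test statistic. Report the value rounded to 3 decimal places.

test statistic = 15.181

n = 63; E_i = n·p_i = [7.00, 14.00, 10.50, 14.00, 17.50]
χ² = (8−7.00)²/7.00 + (21−14.00)²/14.00 + (17−10.50)²/10.50 + (5−14.00)²/14.00 + (12−17.50)²/17.50 = 15.1810
df = 4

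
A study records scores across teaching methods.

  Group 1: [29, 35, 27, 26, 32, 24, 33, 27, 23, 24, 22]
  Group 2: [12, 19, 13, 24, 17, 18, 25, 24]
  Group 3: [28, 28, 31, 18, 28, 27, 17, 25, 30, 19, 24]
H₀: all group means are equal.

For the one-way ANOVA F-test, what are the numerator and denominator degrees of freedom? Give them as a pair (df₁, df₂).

degrees of freedom = [2, 27]

k = 3 groups, N = 30 total
df = (k−1, N−k) = (3−1, 30−3) = (2, 27)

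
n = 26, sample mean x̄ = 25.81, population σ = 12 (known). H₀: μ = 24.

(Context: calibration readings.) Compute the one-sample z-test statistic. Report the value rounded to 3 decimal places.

SE = σ/√n = 12/√26 = 2.3534
z = (x̄−μ₀)/SE = (25.81−24)/2.3534 = 0.7691

test statistic = 0.769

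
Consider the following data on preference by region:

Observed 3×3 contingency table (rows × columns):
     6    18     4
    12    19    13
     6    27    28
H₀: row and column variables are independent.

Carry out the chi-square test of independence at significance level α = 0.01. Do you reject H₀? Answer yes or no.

Row totals [28, 44, 61], col totals [24, 64, 45], n=133
χ² = (6−5.05)²/5.05 + (18−13.47)²/13.47 + (4−9.47)²/9.47 + (12−7.94)²/7.94 + (19−21.17)²/21.17 + (13−14.89)²/14.89 + (6−11.01)²/11.01 + (27−29.35)²/29.35 + (28−20.64)²/20.64 = 12.4912
df = 4
p-value (upper-tail) = 0.01405
At α=0.01: p ≥ α → fail to reject H₀

reject H₀: no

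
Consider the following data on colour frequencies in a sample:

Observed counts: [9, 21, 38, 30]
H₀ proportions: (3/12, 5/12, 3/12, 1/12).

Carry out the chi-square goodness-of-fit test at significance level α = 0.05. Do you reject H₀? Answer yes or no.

n = 98; E_i = n·p_i = [24.50, 40.83, 24.50, 8.17]
χ² = (9−24.50)²/24.50 + (21−40.83)²/40.83 + (38−24.50)²/24.50 + (30−8.17)²/8.17 = 85.2490
df = 3
p-value (upper-tail) = 0.00000
At α=0.05: p < α → reject H₀

reject H₀: yes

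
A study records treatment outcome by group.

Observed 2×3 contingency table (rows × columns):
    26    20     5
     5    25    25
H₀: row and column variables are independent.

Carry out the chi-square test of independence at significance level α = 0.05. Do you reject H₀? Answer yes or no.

Row totals [51, 55], col totals [31, 45, 30], n=106
χ² = (26−14.92)²/14.92 + (20−21.65)²/21.65 + (5−14.43)²/14.43 + (5−16.08)²/16.08 + (25−23.35)²/23.35 + (25−15.57)²/15.57 = 28.0036
df = 2
p-value (upper-tail) = 0.00000
At α=0.05: p < α → reject H₀

reject H₀: yes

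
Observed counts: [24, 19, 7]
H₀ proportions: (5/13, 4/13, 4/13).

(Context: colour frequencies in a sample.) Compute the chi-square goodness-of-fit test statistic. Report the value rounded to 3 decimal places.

test statistic = 6.602

n = 50; E_i = n·p_i = [19.23, 15.38, 15.38]
χ² = (24−19.23)²/19.23 + (19−15.38)²/15.38 + (7−15.38)²/15.38 = 6.6020
df = 2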